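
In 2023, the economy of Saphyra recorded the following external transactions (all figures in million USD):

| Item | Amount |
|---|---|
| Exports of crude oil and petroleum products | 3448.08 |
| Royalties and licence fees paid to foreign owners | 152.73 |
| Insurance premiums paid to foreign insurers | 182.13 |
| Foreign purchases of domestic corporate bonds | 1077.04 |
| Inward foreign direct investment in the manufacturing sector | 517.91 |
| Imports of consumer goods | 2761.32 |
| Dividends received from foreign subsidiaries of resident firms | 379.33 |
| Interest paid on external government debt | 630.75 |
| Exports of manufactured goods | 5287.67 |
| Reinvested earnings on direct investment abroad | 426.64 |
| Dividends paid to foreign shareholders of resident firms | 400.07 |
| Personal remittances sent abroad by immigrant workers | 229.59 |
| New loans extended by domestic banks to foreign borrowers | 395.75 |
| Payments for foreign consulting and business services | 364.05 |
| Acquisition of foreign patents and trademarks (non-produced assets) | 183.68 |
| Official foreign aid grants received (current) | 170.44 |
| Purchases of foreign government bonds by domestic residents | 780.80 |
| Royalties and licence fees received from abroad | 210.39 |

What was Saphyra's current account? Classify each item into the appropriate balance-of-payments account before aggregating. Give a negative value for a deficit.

5201.91

Goods: 3448.08 + 5287.67 - 2761.32 = 5974.43
Services: 210.39 - 182.13 - 364.05 - 152.73 = -488.52
Primary income: 426.64 + 379.33 - 630.75 - 400.07 = -224.85
Secondary income: -229.59 + 170.44 = -59.15
Current account = 5974.43 + (-488.52) + (-224.85) + (-59.15) = 5201.91
(Excluded from the current account — financial account: foreign purchases of domestic corporate bonds 1077.04, inward foreign direct investment in the manufacturing sector 517.91, new loans extended by domestic banks to foreign borrowers 395.75, purchases of foreign government bonds by domestic residents 780.80; capital account: acquisition of foreign patents and trademarks (non-produced assets) 183.68.)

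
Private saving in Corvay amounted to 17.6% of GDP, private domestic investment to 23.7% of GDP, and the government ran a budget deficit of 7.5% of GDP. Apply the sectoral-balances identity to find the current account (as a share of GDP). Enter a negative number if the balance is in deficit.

-13.6

By the sectoral-balances identity, CA = (S_private - I) + (T - G).
Private balance = 17.6 - 23.7 = -6.1
Government balance (T - G) = -7.5
CA = -6.1 + (-7.5) = -13.6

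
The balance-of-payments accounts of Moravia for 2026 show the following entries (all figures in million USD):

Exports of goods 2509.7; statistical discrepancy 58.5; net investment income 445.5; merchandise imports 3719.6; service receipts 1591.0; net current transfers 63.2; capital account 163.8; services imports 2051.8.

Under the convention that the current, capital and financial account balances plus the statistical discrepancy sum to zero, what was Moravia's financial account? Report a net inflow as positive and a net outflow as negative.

939.7

Goods balance = 2509.7 - 3719.6 = -1209.9
Services balance = 1591.0 - 2051.8 = -460.8
Trade balance (goods + services) = -1209.9 + (-460.8) = -1670.7
Net primary income = 445.5
Net secondary income = 63.2
Current account = -1670.7 + 445.5 + 63.2 = -1162.0
Financial account = -(-1162.0 + 163.8 + 58.5) = 939.7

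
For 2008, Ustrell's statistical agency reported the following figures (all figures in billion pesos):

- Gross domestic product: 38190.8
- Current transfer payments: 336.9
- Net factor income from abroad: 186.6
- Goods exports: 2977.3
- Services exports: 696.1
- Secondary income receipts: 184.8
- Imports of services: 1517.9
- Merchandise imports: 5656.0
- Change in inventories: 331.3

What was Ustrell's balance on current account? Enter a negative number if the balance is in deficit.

Goods balance = 2977.3 - 5656.0 = -2678.7
Services balance = 696.1 - 1517.9 = -821.8
Trade balance (goods + services) = -2678.7 + (-821.8) = -3500.5
Net primary income = 186.6
Net secondary income = 184.8 - 336.9 = -152.1
Current account = -3500.5 + 186.6 + (-152.1) = -3466.0

-3466.0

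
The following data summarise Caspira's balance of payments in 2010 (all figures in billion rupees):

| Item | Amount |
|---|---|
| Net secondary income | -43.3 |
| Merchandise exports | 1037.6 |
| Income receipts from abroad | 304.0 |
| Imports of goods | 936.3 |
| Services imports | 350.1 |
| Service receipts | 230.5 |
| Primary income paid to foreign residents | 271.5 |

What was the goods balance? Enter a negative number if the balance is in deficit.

Goods balance = 1037.6 - 936.3 = 101.3

101.3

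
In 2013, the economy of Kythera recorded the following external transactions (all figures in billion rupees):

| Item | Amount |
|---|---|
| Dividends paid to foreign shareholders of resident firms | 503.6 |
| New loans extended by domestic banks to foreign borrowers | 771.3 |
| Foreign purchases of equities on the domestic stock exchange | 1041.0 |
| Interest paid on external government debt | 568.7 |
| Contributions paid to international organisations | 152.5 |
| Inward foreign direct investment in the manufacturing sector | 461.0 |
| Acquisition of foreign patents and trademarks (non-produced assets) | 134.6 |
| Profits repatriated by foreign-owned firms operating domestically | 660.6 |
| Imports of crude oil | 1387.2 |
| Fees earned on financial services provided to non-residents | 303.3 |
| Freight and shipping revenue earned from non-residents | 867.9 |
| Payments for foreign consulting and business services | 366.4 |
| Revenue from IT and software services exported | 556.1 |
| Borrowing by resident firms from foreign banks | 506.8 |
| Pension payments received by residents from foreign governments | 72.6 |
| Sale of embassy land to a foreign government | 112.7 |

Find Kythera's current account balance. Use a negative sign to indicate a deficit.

Goods: -1387.2
Services: 867.9 + 556.1 + 303.3 - 366.4 = 1360.9
Primary income: -503.6 - 568.7 - 660.6 = -1732.9
Secondary income: -152.5 + 72.6 = -79.9
Current account = (-1387.2) + 1360.9 + (-1732.9) + (-79.9) = -1839.1
(Excluded from the current account — financial account: new loans extended by domestic banks to foreign borrowers 771.3, foreign purchases of equities on the domestic stock exchange 1041.0, inward foreign direct investment in the manufacturing sector 461.0, borrowing by resident firms from foreign banks 506.8; capital account: acquisition of foreign patents and trademarks (non-produced assets) 134.6, sale of embassy land to a foreign government 112.7.)

-1839.1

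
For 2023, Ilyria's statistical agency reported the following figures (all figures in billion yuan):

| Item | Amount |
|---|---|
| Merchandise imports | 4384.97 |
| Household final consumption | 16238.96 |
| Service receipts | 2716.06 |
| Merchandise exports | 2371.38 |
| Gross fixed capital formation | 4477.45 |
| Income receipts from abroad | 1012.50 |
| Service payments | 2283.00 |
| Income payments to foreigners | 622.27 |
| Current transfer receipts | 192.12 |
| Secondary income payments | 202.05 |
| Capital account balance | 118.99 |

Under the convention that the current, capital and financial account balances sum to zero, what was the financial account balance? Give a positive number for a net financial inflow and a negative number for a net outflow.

1081.24

Goods balance = 2371.38 - 4384.97 = -2013.59
Services balance = 2716.06 - 2283.00 = 433.06
Trade balance (goods + services) = -2013.59 + 433.06 = -1580.53
Net primary income = 1012.50 - 622.27 = 390.23
Net secondary income = 192.12 - 202.05 = -9.93
Current account = -1580.53 + 390.23 + (-9.93) = -1200.23
Financial account = -(-1200.23 + 118.99) = 1081.24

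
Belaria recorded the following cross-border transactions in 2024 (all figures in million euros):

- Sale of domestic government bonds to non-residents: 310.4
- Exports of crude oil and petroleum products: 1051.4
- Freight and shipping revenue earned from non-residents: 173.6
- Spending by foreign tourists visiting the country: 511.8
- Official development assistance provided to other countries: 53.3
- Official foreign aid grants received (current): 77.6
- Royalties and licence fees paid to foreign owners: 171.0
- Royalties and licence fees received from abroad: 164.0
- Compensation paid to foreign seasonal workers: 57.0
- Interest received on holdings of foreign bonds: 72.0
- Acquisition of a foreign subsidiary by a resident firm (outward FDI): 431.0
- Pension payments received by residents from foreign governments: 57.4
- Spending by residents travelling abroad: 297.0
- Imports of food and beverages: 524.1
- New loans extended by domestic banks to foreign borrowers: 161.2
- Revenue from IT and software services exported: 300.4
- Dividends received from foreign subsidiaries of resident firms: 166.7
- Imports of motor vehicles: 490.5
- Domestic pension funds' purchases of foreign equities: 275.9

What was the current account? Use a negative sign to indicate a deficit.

982.0

Goods: -490.5 + 1051.4 - 524.1 = 36.8
Services: 173.6 - 297.0 + 164.0 - 171.0 + 300.4 + 511.8 = 681.8
Primary income: -57.0 + 72.0 + 166.7 = 181.7
Secondary income: -53.3 + 77.6 + 57.4 = 81.7
Current account = 36.8 + 681.8 + 181.7 + 81.7 = 982.0
(Excluded from the current account — financial account: sale of domestic government bonds to non-residents 310.4, acquisition of a foreign subsidiary by a resident firm (outward FDI) 431.0, new loans extended by domestic banks to foreign borrowers 161.2, domestic pension funds' purchases of foreign equities 275.9.)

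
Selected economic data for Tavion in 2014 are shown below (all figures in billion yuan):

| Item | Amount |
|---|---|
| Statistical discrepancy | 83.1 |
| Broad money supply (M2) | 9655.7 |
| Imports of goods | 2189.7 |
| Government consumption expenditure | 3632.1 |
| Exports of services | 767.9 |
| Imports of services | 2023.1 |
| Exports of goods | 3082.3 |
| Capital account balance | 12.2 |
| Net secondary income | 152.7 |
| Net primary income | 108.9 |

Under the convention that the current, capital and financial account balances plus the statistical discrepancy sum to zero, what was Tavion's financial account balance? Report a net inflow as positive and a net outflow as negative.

5.7

Goods balance = 3082.3 - 2189.7 = 892.6
Services balance = 767.9 - 2023.1 = -1255.2
Trade balance (goods + services) = 892.6 + (-1255.2) = -362.6
Net primary income = 108.9
Net secondary income = 152.7
Current account = -362.6 + 108.9 + 152.7 = -101.0
Financial account = -(-101.0 + 12.2 + 83.1) = 5.7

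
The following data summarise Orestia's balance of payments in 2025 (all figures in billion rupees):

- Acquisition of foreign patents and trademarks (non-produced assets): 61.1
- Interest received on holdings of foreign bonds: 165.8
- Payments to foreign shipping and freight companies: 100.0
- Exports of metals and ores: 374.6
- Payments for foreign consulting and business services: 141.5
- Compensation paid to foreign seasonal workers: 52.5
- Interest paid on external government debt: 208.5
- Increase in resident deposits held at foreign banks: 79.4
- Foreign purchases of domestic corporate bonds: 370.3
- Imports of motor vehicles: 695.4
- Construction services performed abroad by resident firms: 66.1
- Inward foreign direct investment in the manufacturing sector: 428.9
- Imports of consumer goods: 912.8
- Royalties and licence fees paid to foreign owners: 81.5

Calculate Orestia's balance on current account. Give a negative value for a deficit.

Goods: -695.4 - 912.8 + 374.6 = -1233.6
Services: -141.5 - 81.5 + 66.1 - 100.0 = -256.9
Primary income: -52.5 - 208.5 + 165.8 = -95.2
Current account = (-1233.6) + (-256.9) + (-95.2) = -1585.7
(Excluded from the current account — capital account: acquisition of foreign patents and trademarks (non-produced assets) 61.1; financial account: increase in resident deposits held at foreign banks 79.4, foreign purchases of domestic corporate bonds 370.3, inward foreign direct investment in the manufacturing sector 428.9.)

-1585.7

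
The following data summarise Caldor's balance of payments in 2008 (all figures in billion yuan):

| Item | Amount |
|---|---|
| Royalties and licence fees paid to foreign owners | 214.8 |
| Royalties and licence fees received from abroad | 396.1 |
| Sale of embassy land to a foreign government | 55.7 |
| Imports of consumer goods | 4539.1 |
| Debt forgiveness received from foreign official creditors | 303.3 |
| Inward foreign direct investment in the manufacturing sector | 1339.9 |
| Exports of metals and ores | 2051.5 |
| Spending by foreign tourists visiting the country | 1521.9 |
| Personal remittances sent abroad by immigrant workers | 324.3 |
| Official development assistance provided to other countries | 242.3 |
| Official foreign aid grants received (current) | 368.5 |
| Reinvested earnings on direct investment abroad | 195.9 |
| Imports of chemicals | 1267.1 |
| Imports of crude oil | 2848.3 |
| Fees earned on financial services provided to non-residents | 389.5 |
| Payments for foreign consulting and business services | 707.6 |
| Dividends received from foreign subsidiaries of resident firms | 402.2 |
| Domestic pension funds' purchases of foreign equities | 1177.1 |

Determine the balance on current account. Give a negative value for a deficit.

-4817.9

Goods: 2051.5 - 2848.3 - 4539.1 - 1267.1 = -6603.0
Services: -707.6 + 389.5 + 396.1 + 1521.9 - 214.8 = 1385.1
Primary income: 195.9 + 402.2 = 598.1
Secondary income: 368.5 - 324.3 - 242.3 = -198.1
Current account = (-6603.0) + 1385.1 + 598.1 + (-198.1) = -4817.9
(Excluded from the current account — capital account: sale of embassy land to a foreign government 55.7, debt forgiveness received from foreign official creditors 303.3; financial account: inward foreign direct investment in the manufacturing sector 1339.9, domestic pension funds' purchases of foreign equities 1177.1.)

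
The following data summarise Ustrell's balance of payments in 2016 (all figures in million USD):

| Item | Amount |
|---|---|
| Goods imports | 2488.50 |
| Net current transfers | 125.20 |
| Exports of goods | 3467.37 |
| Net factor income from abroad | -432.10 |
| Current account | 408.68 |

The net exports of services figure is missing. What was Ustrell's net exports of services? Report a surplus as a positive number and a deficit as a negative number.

Current account = goods balance + services balance + net primary income + net secondary income
Sum of the known components = 671.97
Net exports of services = CA - (known components) = 408.68 - 671.97 = -263.29

-263.29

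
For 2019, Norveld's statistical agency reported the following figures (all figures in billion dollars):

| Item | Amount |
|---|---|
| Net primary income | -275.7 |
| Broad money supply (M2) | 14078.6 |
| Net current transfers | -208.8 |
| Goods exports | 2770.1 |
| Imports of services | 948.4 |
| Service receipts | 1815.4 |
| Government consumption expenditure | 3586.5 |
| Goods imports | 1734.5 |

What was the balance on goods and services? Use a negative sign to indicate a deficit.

Goods balance = 2770.1 - 1734.5 = 1035.6
Services balance = 1815.4 - 948.4 = 867.0
Trade balance (goods + services) = 1035.6 + 867.0 = 1902.6

1902.6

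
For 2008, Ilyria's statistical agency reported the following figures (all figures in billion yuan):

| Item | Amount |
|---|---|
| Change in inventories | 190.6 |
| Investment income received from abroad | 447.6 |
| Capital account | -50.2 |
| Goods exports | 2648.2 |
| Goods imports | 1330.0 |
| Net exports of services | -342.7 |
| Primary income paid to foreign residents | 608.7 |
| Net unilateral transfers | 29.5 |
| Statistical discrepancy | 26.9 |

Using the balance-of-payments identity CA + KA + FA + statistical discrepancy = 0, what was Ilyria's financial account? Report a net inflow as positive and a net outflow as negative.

-820.6

Goods balance = 2648.2 - 1330.0 = 1318.2
Services balance = -342.7
Trade balance (goods + services) = 1318.2 + (-342.7) = 975.5
Net primary income = 447.6 - 608.7 = -161.1
Net secondary income = 29.5
Current account = 975.5 + (-161.1) + 29.5 = 843.9
Financial account = -(843.9 + (-50.2) + 26.9) = -820.6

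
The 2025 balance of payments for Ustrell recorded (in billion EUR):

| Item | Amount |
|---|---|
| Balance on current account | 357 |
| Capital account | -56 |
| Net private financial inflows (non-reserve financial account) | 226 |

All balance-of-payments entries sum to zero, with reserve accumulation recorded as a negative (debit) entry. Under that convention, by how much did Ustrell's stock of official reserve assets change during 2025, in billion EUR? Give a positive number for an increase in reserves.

Official reserve transactions balance = -(357 + (-56) + 226) = -527
An accumulation of reserves is recorded as a debit (negative entry), so the change in the stock of reserves is the negative of that balance.
Change in official reserves = -(-527) = 527

527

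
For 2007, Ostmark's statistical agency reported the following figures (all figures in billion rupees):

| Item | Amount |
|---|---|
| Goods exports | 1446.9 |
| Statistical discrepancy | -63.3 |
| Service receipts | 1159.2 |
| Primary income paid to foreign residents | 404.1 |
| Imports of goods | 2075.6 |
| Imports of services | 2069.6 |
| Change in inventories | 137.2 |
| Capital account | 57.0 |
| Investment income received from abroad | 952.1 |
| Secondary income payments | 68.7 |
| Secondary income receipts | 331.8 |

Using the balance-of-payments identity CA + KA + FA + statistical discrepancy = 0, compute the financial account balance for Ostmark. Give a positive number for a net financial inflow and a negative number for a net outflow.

Goods balance = 1446.9 - 2075.6 = -628.7
Services balance = 1159.2 - 2069.6 = -910.4
Trade balance (goods + services) = -628.7 + (-910.4) = -1539.1
Net primary income = 952.1 - 404.1 = 548.0
Net secondary income = 331.8 - 68.7 = 263.1
Current account = -1539.1 + 548.0 + 263.1 = -728.0
Financial account = -(-728.0 + 57.0 + (-63.3)) = 734.3

734.3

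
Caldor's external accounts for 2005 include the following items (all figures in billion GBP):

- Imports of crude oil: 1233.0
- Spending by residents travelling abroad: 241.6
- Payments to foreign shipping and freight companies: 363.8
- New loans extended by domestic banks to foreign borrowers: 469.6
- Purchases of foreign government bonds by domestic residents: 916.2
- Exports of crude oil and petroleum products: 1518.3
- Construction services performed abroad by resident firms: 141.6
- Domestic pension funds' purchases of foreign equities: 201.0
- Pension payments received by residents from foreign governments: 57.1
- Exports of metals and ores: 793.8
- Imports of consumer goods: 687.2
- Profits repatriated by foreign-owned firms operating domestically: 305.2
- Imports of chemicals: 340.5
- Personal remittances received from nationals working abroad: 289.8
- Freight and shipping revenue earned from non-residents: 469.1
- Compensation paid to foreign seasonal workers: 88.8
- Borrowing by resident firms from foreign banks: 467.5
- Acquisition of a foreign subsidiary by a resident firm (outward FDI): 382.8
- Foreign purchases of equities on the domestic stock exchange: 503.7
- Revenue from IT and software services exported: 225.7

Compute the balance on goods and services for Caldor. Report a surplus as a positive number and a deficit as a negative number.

282.4

Goods: -340.5 - 1233.0 + 793.8 - 687.2 + 1518.3 = 51.4
Services: -241.6 + 141.6 - 363.8 + 469.1 + 225.7 = 231.0
Trade balance = 51.4 + 231.0 = 282.4
(Excluded from the trade balance — financial account: new loans extended by domestic banks to foreign borrowers 469.6, purchases of foreign government bonds by domestic residents 916.2, domestic pension funds' purchases of foreign equities 201.0, borrowing by resident firms from foreign banks 467.5, acquisition of a foreign subsidiary by a resident firm (outward FDI) 382.8, foreign purchases of equities on the domestic stock exchange 503.7; secondary income: pension payments received by residents from foreign governments 57.1, personal remittances received from nationals working abroad 289.8; primary income: profits repatriated by foreign-owned firms operating domestically 305.2, compensation paid to foreign seasonal workers 88.8.)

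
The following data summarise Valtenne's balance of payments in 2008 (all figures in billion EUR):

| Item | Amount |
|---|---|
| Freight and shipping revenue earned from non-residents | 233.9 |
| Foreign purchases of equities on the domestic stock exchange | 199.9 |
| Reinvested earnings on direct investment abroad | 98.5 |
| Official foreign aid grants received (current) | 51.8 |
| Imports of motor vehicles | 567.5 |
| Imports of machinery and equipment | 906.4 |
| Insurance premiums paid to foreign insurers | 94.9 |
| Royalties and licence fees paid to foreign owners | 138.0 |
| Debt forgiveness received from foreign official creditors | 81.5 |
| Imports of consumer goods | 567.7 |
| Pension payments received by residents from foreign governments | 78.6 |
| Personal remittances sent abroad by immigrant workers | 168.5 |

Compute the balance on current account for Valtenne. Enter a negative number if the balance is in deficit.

Goods: -906.4 - 567.5 - 567.7 = -2041.6
Services: -94.9 + 233.9 - 138.0 = 1.0
Primary income: 98.5
Secondary income: -168.5 + 51.8 + 78.6 = -38.1
Current account = (-2041.6) + 1.0 + 98.5 + (-38.1) = -1980.2
(Excluded from the current account — financial account: foreign purchases of equities on the domestic stock exchange 199.9; capital account: debt forgiveness received from foreign official creditors 81.5.)

-1980.2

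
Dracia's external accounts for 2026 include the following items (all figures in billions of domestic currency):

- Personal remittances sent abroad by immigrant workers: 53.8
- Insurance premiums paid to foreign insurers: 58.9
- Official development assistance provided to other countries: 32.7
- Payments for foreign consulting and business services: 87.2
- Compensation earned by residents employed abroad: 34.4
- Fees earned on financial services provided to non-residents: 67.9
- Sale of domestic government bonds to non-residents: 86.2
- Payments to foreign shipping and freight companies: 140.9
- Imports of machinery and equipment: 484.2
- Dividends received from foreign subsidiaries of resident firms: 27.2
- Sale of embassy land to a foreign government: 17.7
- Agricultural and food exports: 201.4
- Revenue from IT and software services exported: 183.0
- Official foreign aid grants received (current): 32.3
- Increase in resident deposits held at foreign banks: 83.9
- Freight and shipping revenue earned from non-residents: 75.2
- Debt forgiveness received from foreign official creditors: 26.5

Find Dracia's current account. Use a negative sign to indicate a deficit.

Goods: 201.4 - 484.2 = -282.8
Services: 67.9 + 75.2 + 183.0 - 58.9 - 87.2 - 140.9 = 39.1
Primary income: 34.4 + 27.2 = 61.6
Secondary income: -32.7 + 32.3 - 53.8 = -54.2
Current account = (-282.8) + 39.1 + 61.6 + (-54.2) = -236.3
(Excluded from the current account — financial account: sale of domestic government bonds to non-residents 86.2, increase in resident deposits held at foreign banks 83.9; capital account: sale of embassy land to a foreign government 17.7, debt forgiveness received from foreign official creditors 26.5.)

-236.3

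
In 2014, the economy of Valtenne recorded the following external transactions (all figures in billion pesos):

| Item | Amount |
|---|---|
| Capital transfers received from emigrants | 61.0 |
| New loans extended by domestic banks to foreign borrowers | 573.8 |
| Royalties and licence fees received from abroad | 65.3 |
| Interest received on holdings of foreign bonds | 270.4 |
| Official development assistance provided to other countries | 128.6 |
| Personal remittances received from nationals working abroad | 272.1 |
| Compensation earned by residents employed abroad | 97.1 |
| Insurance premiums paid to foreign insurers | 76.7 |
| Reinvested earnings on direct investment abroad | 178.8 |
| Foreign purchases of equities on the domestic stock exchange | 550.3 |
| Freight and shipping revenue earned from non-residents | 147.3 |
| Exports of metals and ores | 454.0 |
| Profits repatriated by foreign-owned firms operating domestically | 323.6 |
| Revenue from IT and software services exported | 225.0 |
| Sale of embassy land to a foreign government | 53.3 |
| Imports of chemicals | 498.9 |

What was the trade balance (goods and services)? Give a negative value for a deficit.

316.0

Goods: -498.9 + 454.0 = -44.9
Services: -76.7 + 225.0 + 65.3 + 147.3 = 360.9
Trade balance = -44.9 + 360.9 = 316.0
(Excluded from the trade balance — capital account: capital transfers received from emigrants 61.0, sale of embassy land to a foreign government 53.3; financial account: new loans extended by domestic banks to foreign borrowers 573.8, foreign purchases of equities on the domestic stock exchange 550.3; primary income: interest received on holdings of foreign bonds 270.4, compensation earned by residents employed abroad 97.1, reinvested earnings on direct investment abroad 178.8, profits repatriated by foreign-owned firms operating domestically 323.6; secondary income: official development assistance provided to other countries 128.6, personal remittances received from nationals working abroad 272.1.)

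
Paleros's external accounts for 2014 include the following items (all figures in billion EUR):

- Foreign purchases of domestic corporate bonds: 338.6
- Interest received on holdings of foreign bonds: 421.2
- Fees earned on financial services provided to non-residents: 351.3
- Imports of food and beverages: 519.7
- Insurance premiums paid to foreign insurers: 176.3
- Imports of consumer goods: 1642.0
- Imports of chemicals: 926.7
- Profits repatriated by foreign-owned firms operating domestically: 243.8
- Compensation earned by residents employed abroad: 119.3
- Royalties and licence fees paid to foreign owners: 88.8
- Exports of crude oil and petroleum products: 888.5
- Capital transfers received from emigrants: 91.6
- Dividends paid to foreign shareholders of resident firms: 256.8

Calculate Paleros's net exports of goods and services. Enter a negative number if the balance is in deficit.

Goods: 888.5 - 519.7 - 1642.0 - 926.7 = -2199.9
Services: 351.3 - 88.8 - 176.3 = 86.2
Trade balance = -2199.9 + 86.2 = -2113.7
(Excluded from the trade balance — financial account: foreign purchases of domestic corporate bonds 338.6; primary income: interest received on holdings of foreign bonds 421.2, profits repatriated by foreign-owned firms operating domestically 243.8, compensation earned by residents employed abroad 119.3, dividends paid to foreign shareholders of resident firms 256.8; capital account: capital transfers received from emigrants 91.6.)

-2113.7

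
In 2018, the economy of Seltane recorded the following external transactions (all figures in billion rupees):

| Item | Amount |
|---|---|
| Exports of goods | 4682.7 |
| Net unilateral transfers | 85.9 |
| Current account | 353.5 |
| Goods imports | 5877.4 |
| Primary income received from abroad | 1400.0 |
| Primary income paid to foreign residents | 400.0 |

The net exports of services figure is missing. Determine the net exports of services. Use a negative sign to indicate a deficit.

462.3

Current account = goods balance + services balance + net primary income + net secondary income
Sum of the known components = -108.8
Net exports of services = CA - (known components) = 353.5 - (-108.8) = 462.3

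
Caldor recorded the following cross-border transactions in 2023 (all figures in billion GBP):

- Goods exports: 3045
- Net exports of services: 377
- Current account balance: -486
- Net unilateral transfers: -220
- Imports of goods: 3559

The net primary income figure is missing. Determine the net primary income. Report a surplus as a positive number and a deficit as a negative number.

Current account = goods balance + services balance + net primary income + net secondary income
Sum of the known components = -357
Net primary income = CA - (known components) = -486 - (-357) = -129

-129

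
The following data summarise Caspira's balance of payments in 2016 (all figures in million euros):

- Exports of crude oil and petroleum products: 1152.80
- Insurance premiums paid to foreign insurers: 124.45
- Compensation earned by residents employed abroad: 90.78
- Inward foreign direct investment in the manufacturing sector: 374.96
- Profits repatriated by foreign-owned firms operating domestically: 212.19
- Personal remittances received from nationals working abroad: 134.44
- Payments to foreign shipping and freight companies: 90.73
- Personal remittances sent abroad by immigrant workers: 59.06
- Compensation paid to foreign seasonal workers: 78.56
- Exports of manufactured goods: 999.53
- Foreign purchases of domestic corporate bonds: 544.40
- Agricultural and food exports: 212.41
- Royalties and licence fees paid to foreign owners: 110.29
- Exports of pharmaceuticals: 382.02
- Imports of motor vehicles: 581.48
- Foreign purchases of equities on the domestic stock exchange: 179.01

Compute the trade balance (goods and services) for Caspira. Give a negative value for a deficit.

Goods: 212.41 + 999.53 - 581.48 + 1152.80 + 382.02 = 2165.28
Services: -110.29 - 124.45 - 90.73 = -325.47
Trade balance = 2165.28 + (-325.47) = 1839.81
(Excluded from the trade balance — primary income: compensation earned by residents employed abroad 90.78, profits repatriated by foreign-owned firms operating domestically 212.19, compensation paid to foreign seasonal workers 78.56; financial account: inward foreign direct investment in the manufacturing sector 374.96, foreign purchases of domestic corporate bonds 544.40, foreign purchases of equities on the domestic stock exchange 179.01; secondary income: personal remittances received from nationals working abroad 134.44, personal remittances sent abroad by immigrant workers 59.06.)

1839.81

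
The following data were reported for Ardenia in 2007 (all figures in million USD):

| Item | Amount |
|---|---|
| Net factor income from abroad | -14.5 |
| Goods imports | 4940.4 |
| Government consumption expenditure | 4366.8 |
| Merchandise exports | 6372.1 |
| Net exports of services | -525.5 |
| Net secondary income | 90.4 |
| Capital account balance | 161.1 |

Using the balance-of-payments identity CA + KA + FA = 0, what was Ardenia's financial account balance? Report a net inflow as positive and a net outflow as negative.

Goods balance = 6372.1 - 4940.4 = 1431.7
Services balance = -525.5
Trade balance (goods + services) = 1431.7 + (-525.5) = 906.2
Net primary income = -14.5
Net secondary income = 90.4
Current account = 906.2 + (-14.5) + 90.4 = 982.1
Financial account = -(982.1 + 161.1) = -1143.2

-1143.2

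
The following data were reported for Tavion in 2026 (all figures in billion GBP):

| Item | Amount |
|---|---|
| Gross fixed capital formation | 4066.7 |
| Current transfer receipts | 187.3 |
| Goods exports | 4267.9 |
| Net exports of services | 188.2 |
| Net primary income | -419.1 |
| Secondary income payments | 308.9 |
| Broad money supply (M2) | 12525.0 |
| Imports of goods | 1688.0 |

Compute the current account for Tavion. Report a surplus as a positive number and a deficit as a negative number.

Goods balance = 4267.9 - 1688.0 = 2579.9
Services balance = 188.2
Trade balance (goods + services) = 2579.9 + 188.2 = 2768.1
Net primary income = -419.1
Net secondary income = 187.3 - 308.9 = -121.6
Current account = 2768.1 + (-419.1) + (-121.6) = 2227.4

2227.4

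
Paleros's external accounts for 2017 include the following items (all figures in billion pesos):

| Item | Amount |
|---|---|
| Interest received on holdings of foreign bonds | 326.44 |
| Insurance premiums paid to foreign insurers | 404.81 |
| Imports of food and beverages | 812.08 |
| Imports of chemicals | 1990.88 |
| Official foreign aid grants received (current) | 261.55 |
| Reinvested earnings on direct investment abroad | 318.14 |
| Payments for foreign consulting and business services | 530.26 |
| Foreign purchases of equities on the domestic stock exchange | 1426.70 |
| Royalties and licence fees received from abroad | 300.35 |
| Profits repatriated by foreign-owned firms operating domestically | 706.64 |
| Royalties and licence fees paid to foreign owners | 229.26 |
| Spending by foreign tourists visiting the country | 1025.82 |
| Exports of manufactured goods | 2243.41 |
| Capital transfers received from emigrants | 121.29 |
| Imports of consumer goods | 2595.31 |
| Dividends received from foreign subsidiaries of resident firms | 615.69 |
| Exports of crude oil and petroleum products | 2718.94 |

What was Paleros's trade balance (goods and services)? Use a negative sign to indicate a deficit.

Goods: -812.08 + 2243.41 - 2595.31 + 2718.94 - 1990.88 = -435.92
Services: -404.81 + 300.35 - 229.26 + 1025.82 - 530.26 = 161.84
Trade balance = -435.92 + 161.84 = -274.08
(Excluded from the trade balance — primary income: interest received on holdings of foreign bonds 326.44, reinvested earnings on direct investment abroad 318.14, profits repatriated by foreign-owned firms operating domestically 706.64, dividends received from foreign subsidiaries of resident firms 615.69; secondary income: official foreign aid grants received (current) 261.55; financial account: foreign purchases of equities on the domestic stock exchange 1426.70; capital account: capital transfers received from emigrants 121.29.)

-274.08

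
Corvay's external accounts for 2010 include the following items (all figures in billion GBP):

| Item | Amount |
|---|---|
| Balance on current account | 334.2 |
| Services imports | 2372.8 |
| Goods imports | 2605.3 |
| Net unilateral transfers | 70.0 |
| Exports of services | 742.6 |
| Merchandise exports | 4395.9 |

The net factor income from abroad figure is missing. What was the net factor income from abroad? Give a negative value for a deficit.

Current account = goods balance + services balance + net primary income + net secondary income
Sum of the known components = 230.4
Net factor income from abroad = CA - (known components) = 334.2 - 230.4 = 103.8

103.8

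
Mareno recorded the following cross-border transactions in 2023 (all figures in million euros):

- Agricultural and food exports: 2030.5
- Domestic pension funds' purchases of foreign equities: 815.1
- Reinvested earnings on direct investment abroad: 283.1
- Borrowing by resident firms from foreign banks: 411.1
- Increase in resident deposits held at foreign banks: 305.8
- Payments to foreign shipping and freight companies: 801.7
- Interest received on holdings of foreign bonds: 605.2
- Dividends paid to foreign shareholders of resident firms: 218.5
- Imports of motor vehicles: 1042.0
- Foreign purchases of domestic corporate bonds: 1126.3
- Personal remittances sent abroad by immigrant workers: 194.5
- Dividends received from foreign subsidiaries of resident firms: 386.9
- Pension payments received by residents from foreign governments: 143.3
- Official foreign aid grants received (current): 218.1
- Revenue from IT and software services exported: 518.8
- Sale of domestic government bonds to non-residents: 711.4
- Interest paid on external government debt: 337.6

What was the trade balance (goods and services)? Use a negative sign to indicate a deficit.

Goods: 2030.5 - 1042.0 = 988.5
Services: -801.7 + 518.8 = -282.9
Trade balance = 988.5 + (-282.9) = 705.6
(Excluded from the trade balance — financial account: domestic pension funds' purchases of foreign equities 815.1, borrowing by resident firms from foreign banks 411.1, increase in resident deposits held at foreign banks 305.8, foreign purchases of domestic corporate bonds 1126.3, sale of domestic government bonds to non-residents 711.4; primary income: reinvested earnings on direct investment abroad 283.1, interest received on holdings of foreign bonds 605.2, dividends paid to foreign shareholders of resident firms 218.5, dividends received from foreign subsidiaries of resident firms 386.9, interest paid on external government debt 337.6; secondary income: personal remittances sent abroad by immigrant workers 194.5, pension payments received by residents from foreign governments 143.3, official foreign aid grants received (current) 218.1.)

705.6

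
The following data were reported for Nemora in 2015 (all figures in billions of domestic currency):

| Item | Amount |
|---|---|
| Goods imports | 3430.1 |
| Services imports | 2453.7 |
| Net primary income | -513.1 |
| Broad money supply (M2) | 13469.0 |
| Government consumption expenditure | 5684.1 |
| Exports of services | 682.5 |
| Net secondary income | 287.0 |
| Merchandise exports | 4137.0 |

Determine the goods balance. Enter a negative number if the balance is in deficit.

706.9

Goods balance = 4137.0 - 3430.1 = 706.9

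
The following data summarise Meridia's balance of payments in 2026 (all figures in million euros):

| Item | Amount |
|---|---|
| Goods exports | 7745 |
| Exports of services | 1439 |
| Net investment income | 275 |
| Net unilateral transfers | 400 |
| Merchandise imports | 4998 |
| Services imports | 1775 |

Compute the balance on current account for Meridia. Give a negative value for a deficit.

Goods balance = 7745 - 4998 = 2747
Services balance = 1439 - 1775 = -336
Trade balance (goods + services) = 2747 + (-336) = 2411
Net primary income = 275
Net secondary income = 400
Current account = 2411 + 275 + 400 = 3086

3086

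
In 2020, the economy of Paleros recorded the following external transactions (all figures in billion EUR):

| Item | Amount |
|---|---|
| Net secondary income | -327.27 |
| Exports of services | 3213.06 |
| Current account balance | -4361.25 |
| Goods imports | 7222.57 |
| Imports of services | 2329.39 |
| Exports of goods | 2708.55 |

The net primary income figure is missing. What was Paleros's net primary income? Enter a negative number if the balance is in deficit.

Current account = goods balance + services balance + net primary income + net secondary income
Sum of the known components = -3957.62
Net primary income = CA - (known components) = -4361.25 - (-3957.62) = -403.63

-403.63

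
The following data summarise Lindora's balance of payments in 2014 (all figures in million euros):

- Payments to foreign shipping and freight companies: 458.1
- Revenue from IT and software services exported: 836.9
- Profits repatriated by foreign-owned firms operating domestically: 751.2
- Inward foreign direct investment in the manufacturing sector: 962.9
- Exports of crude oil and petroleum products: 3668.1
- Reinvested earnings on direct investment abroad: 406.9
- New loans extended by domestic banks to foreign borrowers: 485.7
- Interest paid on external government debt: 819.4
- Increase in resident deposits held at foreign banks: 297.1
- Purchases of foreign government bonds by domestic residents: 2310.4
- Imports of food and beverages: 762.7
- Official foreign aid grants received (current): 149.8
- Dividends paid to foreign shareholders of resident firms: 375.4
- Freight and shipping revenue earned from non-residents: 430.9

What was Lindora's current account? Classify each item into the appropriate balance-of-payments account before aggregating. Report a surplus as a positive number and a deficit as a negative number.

2325.8

Goods: 3668.1 - 762.7 = 2905.4
Services: -458.1 + 430.9 + 836.9 = 809.7
Primary income: -375.4 - 819.4 - 751.2 + 406.9 = -1539.1
Secondary income: 149.8
Current account = 2905.4 + 809.7 + (-1539.1) + 149.8 = 2325.8
(Excluded from the current account — financial account: inward foreign direct investment in the manufacturing sector 962.9, new loans extended by domestic banks to foreign borrowers 485.7, increase in resident deposits held at foreign banks 297.1, purchases of foreign government bonds by domestic residents 2310.4.)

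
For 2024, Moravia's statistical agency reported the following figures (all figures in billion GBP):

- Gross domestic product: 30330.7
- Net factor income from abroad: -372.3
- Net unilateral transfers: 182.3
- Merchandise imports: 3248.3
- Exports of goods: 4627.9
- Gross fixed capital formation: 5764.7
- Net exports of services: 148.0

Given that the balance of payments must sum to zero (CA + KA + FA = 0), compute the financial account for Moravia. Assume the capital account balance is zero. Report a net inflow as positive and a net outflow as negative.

-1337.6

Goods balance = 4627.9 - 3248.3 = 1379.6
Services balance = 148.0
Trade balance (goods + services) = 1379.6 + 148.0 = 1527.6
Net primary income = -372.3
Net secondary income = 182.3
Current account = 1527.6 + (-372.3) + 182.3 = 1337.6
Financial account = -(1337.6) = -1337.6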